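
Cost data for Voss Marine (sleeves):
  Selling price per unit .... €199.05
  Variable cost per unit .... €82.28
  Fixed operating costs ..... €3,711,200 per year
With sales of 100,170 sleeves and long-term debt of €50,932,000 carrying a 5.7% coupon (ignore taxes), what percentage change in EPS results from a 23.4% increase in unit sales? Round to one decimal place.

+53.9%

Total contribution margin = 100,170 × €116.77 = €11,696,850.90.
Subtracting fixed costs: EBIT = €11,696,850.90 − €3,711,200 = €7,985,650.90.
Interest = €2,903,124.00, so EBIT − I = €5,082,526.90.
DCL = total CM / (EBIT − I) = €11,696,850.90 / €5,082,526.90 = 2.3014.
%ΔEPS = DCL × %ΔSales = 2.3014 × +23.4% = +53.9%.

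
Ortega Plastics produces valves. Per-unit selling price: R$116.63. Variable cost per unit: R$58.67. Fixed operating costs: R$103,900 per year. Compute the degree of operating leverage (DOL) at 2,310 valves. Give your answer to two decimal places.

4.46

Contribution at this volume is 2,310 × R$57.96 = R$133,887.60.
EBIT = R$133,887.60 − R$103,900 = R$29,987.60.
So DOL = total CM / EBIT = R$133,887.60 / R$29,987.60 = 4.4648.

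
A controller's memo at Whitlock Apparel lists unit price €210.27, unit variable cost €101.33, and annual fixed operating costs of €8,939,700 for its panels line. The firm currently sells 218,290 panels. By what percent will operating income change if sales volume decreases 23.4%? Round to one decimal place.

-37.5%

Contribution at this volume is 218,290 × €108.94 = €23,780,512.60.
Subtracting fixed costs: EBIT = €23,780,512.60 − €8,939,700 = €14,840,812.60.
Degree of operating leverage = €23,780,512.60 / €14,840,812.60 = 1.6024.
%ΔEBIT = DOL × %ΔSales = 1.6024 × -23.4% = -37.5%.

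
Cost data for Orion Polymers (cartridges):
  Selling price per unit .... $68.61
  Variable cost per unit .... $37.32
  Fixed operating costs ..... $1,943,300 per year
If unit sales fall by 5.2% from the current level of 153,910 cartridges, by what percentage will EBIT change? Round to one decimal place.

-8.7%

Total contribution margin = 153,910 × $31.29 = $4,815,843.90.
Subtracting fixed costs: EBIT = $4,815,843.90 − $1,943,300 = $2,872,543.90.
Degree of operating leverage = $4,815,843.90 / $2,872,543.90 = 1.6765.
Operating income changes by 1.6765 × -5.2% = -8.7%.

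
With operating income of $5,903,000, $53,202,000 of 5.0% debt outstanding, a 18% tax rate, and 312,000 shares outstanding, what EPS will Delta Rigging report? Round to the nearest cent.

$8.52

Pre-tax income = $5,903,000 − $2,660,100.00 = $3,242,900.00.
Net income = $3,242,900.00 × (1 − 0.18) = $2,659,178.00.
EPS = $2,659,178.00 ÷ 312,000 = $8.52.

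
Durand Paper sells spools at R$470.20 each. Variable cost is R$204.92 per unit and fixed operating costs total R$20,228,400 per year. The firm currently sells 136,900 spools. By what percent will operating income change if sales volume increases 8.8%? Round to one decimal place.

At 136,900 units, contribution = 136,900 × R$265.28 = R$36,316,832.00.
EBIT = R$36,316,832.00 − R$20,228,400 = R$16,088,432.00.
DOL = contribution ÷ EBIT = R$36,316,832.00 ÷ R$16,088,432.00 = 2.2573.
So EBIT moves 2.2573 × (+8.8%) = +19.9%.

+19.9%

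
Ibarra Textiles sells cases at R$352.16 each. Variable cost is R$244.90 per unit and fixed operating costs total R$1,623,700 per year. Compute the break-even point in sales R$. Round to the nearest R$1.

CM per unit = R$352.16 − R$244.90 = R$107.26; CM ratio = R$107.26 / R$352.16 = 0.3046.
Break-even revenue = fixed costs × price ÷ CM = R$1,623,700 × R$352.16 ÷ R$107.26 = R$5,330,992.

R$5,330,992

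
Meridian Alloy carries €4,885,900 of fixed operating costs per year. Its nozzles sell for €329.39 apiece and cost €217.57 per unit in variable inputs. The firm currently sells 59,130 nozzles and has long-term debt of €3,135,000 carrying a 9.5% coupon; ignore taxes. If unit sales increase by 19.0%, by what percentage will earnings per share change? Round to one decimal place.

+88.0%

At 59,130 units, contribution = 59,130 × €111.82 = €6,611,916.60.
EBIT = €6,611,916.60 − €4,885,900 = €1,726,016.60.
Interest = €297,825.00, so EBIT − I = €1,428,191.60.
DCL = total CM / (EBIT − I) = €6,611,916.60 / €1,428,191.60 = 4.6296.
EPS therefore changes by 4.6296 × (+19.0%) = +88.0%.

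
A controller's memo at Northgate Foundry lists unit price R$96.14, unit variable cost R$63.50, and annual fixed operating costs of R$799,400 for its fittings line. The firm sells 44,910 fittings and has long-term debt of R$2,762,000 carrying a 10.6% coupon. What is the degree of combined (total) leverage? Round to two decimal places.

3.92

At 44,910 units, contribution = 44,910 × R$32.64 = R$1,465,862.40.
Subtracting fixed costs: EBIT = R$1,465,862.40 − R$799,400 = R$666,462.40. Interest = R$292,772.00, so EBIT − I = R$373,690.40.
DCL = contribution ÷ (EBIT − I) = R$1,465,862.40 ÷ R$373,690.40 = 3.9227.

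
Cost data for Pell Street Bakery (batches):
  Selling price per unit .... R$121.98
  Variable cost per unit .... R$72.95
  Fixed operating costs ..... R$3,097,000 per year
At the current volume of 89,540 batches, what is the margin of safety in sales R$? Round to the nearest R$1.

R$3,217,173

Unit CM = price − variable cost = R$121.98 − R$72.95 = R$49.03. Break-even units = R$3,097,000 ÷ R$49.03 = 63,165.41; break-even revenue = 63,165.41 × R$121.98 = R$7,704,916.58.
Current sales = 89,540 × R$121.98 = R$10,922,089.20.
Margin of safety = R$10,922,089.20 − R$7,704,916.58 = R$3,217,173.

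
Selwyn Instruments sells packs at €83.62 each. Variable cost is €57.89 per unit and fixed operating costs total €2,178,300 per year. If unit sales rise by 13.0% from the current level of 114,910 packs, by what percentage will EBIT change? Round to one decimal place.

At 114,910 units, contribution = 114,910 × €25.73 = €2,956,634.30.
EBIT = €2,956,634.30 − €2,178,300 = €778,334.30.
DOL = contribution ÷ EBIT = €2,956,634.30 ÷ €778,334.30 = 3.7987.
%ΔEBIT = DOL × %ΔSales = 3.7987 × +13.0% = +49.4%.

+49.4%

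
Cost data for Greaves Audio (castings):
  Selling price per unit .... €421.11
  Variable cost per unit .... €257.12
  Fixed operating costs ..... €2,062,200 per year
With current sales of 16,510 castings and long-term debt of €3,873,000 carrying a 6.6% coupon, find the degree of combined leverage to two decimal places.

6.95

Contribution at this volume is 16,510 × €163.99 = €2,707,474.90.
EBIT = €2,707,474.90 − €2,062,200 = €645,274.90. Interest = €255,618.00, so EBIT − I = €389,656.90.
DCL = contribution ÷ (EBIT − I) = €2,707,474.90 ÷ €389,656.90 = 6.9484.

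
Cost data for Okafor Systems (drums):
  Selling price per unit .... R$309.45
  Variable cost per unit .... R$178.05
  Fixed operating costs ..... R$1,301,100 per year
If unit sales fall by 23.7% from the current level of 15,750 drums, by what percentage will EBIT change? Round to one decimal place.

-63.8%

Total contribution margin = 15,750 × R$131.40 = R$2,069,550.00.
Operating income = contribution − fixed costs = R$2,069,550.00 − R$1,301,100 = R$768,450.00.
So DOL = total CM / EBIT = R$2,069,550.00 / R$768,450.00 = 2.6931.
%ΔEBIT = DOL × %ΔSales = 2.6931 × -23.7% = -63.8%.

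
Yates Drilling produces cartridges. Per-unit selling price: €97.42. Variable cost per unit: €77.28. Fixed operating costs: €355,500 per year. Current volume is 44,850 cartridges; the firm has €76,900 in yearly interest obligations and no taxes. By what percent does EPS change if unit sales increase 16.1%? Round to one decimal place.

Total contribution margin = 44,850 × €20.14 = €903,279.00.
Subtracting fixed costs: EBIT = €903,279.00 − €355,500 = €547,779.00.
After interest of €76,900.00, pre-tax earnings = €470,879.00.
Degree of combined leverage = contribution ÷ (EBIT − I) = €903,279.00 ÷ €470,879.00 = 1.9183.
%ΔEPS = DCL × %ΔSales = 1.9183 × +16.1% = +30.9%.

+30.9%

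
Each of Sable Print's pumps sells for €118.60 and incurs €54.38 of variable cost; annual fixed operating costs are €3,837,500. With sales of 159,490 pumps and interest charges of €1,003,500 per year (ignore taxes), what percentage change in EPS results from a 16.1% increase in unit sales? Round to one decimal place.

Total contribution margin = 159,490 × €64.22 = €10,242,447.80.
Operating income = contribution − fixed costs = €10,242,447.80 − €3,837,500 = €6,404,947.80.
Interest = €1,003,500.00, so EBIT − I = €5,401,447.80.
Degree of combined leverage = contribution ÷ (EBIT − I) = €10,242,447.80 ÷ €5,401,447.80 = 1.8962.
EPS therefore changes by 1.8962 × (+16.1%) = +30.5%.

+30.5%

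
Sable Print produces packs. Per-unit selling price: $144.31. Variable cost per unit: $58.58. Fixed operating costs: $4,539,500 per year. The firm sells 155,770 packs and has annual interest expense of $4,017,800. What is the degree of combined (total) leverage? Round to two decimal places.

2.78

Contribution at this volume is 155,770 × $85.73 = $13,354,162.10.
Subtracting fixed costs: EBIT = $13,354,162.10 − $4,539,500 = $8,814,662.10. Interest = $4,017,800.00, so EBIT − I = $4,796,862.10.
DCL = contribution ÷ (EBIT − I) = $13,354,162.10 ÷ $4,796,862.10 = 2.7839.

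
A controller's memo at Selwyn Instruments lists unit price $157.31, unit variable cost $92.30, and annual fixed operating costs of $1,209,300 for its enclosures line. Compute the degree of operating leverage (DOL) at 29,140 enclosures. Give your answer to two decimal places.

Contribution at this volume is 29,140 × $65.01 = $1,894,391.40.
Operating income = contribution − fixed costs = $1,894,391.40 − $1,209,300 = $685,091.40.
Degree of operating leverage = $1,894,391.40 / $685,091.40 = 2.7652.

2.77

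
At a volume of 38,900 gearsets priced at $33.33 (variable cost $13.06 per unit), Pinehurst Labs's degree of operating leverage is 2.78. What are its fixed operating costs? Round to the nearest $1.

$504,869

At 38,900 units, contribution = 38,900 × $20.27 = $788,503.00.
Since DOL = CM ÷ EBIT, EBIT = $788,503.00 ÷ 2.78 = $283,634.17.
Fixed costs = CM − EBIT = $788,503.00 − $283,634.17 = $504,869.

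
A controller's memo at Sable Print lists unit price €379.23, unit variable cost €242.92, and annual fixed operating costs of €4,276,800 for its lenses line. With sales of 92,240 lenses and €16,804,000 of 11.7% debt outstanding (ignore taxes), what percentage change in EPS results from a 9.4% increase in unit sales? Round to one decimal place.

At 92,240 units, contribution = 92,240 × €136.31 = €12,573,234.40.
Subtracting fixed costs: EBIT = €12,573,234.40 − €4,276,800 = €8,296,434.40.
Interest = €1,966,068.00, so EBIT − I = €6,330,366.40.
Degree of combined leverage = contribution ÷ (EBIT − I) = €12,573,234.40 ÷ €6,330,366.40 = 1.9862.
%ΔEPS = DCL × %ΔSales = 1.9862 × +9.4% = +18.7%.

+18.7%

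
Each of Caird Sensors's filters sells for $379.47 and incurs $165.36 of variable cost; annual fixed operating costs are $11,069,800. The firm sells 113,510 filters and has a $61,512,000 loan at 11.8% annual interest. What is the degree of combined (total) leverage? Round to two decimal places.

Total contribution margin = 113,510 × $214.11 = $24,303,626.10.
Operating income = contribution − fixed costs = $24,303,626.10 − $11,069,800 = $13,233,826.10. Interest = $7,258,416.00, so EBIT − I = $5,975,410.10.
DCL = contribution ÷ (EBIT − I) = $24,303,626.10 ÷ $5,975,410.10 = 4.0673.

4.07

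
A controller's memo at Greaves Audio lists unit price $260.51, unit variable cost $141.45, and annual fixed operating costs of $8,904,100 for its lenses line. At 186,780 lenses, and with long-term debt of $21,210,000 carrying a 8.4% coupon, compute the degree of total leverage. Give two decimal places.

Contribution at this volume is 186,780 × $119.06 = $22,238,026.80.
Subtracting fixed costs: EBIT = $22,238,026.80 − $8,904,100 = $13,333,926.80. Interest = $1,781,640.00, so EBIT − I = $11,552,286.80.
Degree of total leverage = total CM / (EBIT − interest) = $22,238,026.80 / $11,552,286.80 = 1.9250.

1.92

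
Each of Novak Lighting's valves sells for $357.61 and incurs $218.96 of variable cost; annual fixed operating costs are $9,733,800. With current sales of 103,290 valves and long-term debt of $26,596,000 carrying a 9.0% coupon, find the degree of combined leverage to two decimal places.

6.53

Contribution at this volume is 103,290 × $138.65 = $14,321,158.50.
Operating income = contribution − fixed costs = $14,321,158.50 − $9,733,800 = $4,587,358.50. Interest = $2,393,640.00.
DOL = $14,321,158.50 ÷ $4,587,358.50 = 3.1219; DFL = $4,587,358.50 ÷ $2,193,718.50 = 2.0911.
Combined leverage = 3.1219 × 2.0911 = 6.5282.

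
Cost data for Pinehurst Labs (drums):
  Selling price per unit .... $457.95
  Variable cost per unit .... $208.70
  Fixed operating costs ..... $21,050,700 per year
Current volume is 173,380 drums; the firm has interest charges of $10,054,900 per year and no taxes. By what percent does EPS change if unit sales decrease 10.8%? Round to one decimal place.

-38.5%

Total contribution margin = 173,380 × $249.25 = $43,214,965.00.
Subtracting fixed costs: EBIT = $43,214,965.00 − $21,050,700 = $22,164,265.00.
Interest = $10,054,900.00, so EBIT − I = $12,109,365.00.
Degree of combined leverage = contribution ÷ (EBIT − I) = $43,214,965.00 ÷ $12,109,365.00 = 3.5687.
EPS therefore changes by 3.5687 × (-10.8%) = -38.5%.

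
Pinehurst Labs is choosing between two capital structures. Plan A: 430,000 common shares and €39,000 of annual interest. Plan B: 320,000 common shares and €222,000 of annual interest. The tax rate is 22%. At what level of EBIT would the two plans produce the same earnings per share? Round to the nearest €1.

€754,364

At indifference, (EBIT − 39,000)(1 − t)/430,000 = (EBIT − 222,000)(1 − t)/320,000.
The (1 − t) factor cancels: (EBIT − 39,000) × 320,000 = (EBIT − 222,000) × 430,000.
EBIT × (430,000 − 320,000) = 222,000 × 430,000 − 39,000 × 320,000 = 82,980,000,000, so EBIT = 82,980,000,000 ÷ 110,000 = 754,363.64.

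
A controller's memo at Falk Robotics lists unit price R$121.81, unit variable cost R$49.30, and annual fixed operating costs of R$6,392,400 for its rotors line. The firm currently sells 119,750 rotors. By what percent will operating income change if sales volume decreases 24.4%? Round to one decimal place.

Contribution at this volume is 119,750 × R$72.51 = R$8,683,072.50.
EBIT = R$8,683,072.50 − R$6,392,400 = R$2,290,672.50.
DOL = contribution ÷ EBIT = R$8,683,072.50 ÷ R$2,290,672.50 = 3.7906.
Operating income changes by 3.7906 × -24.4% = -92.5%.

-92.5%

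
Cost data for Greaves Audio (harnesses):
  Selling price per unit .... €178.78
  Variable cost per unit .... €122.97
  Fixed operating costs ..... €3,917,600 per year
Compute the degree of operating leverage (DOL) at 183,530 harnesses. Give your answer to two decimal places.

Contribution at this volume is 183,530 × €55.81 = €10,242,809.30.
EBIT = €10,242,809.30 − €3,917,600 = €6,325,209.30.
DOL = contribution ÷ EBIT = €10,242,809.30 ÷ €6,325,209.30 = 1.6194.

1.62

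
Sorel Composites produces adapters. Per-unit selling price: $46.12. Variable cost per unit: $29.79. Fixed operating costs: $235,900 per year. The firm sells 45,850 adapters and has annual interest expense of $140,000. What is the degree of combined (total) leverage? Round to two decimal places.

Total contribution margin = 45,850 × $16.33 = $748,730.50.
Operating income = contribution − fixed costs = $748,730.50 − $235,900 = $512,830.50. Interest = $140,000.00, so EBIT − I = $372,830.50.
DCL = contribution ÷ (EBIT − I) = $748,730.50 ÷ $372,830.50 = 2.0082.

2.01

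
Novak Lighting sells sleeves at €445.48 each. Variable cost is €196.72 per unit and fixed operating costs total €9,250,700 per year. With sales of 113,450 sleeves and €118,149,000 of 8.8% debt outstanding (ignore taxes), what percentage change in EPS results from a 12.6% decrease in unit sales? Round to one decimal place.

-41.5%

Contribution at this volume is 113,450 × €248.76 = €28,221,822.00.
Subtracting fixed costs: EBIT = €28,221,822.00 − €9,250,700 = €18,971,122.00.
Interest = €10,397,112.00, so EBIT − I = €8,574,010.00.
DCL = total CM / (EBIT − I) = €28,221,822.00 / €8,574,010.00 = 3.2916.
%ΔEPS = DCL × %ΔSales = 3.2916 × -12.6% = -41.5%.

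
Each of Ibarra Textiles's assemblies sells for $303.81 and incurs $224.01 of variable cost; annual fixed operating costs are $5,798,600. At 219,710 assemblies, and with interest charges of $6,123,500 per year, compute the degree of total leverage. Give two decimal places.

3.12

Contribution at this volume is 219,710 × $79.80 = $17,532,858.00.
EBIT = $17,532,858.00 − $5,798,600 = $11,734,258.00. Interest = $6,123,500.00, so EBIT − I = $5,610,758.00.
DCL = contribution ÷ (EBIT − I) = $17,532,858.00 ÷ $5,610,758.00 = 3.1249.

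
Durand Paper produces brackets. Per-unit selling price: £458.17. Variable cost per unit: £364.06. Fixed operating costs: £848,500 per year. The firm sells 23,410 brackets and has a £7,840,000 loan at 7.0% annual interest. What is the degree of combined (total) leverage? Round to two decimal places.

Total contribution margin = 23,410 × £94.11 = £2,203,115.10.
Operating income = contribution − fixed costs = £2,203,115.10 − £848,500 = £1,354,615.10. Interest = £548,800.00, so EBIT − I = £805,815.10.
Degree of total leverage = total CM / (EBIT − interest) = £2,203,115.10 / £805,815.10 = 2.7340.

2.73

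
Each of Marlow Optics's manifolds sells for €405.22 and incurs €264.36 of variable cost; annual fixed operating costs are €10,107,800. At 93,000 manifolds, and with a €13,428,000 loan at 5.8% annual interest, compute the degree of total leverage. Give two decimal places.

5.92

Contribution at this volume is 93,000 × €140.86 = €13,099,980.00.
Operating income = contribution − fixed costs = €13,099,980.00 − €10,107,800 = €2,992,180.00. Interest = €778,824.00.
DOL = €13,099,980.00 ÷ €2,992,180.00 = 4.3781; DFL = €2,992,180.00 ÷ €2,213,356.00 = 1.3519.
DCL = DOL × DFL = 4.3781 × 1.3519 = 5.9188.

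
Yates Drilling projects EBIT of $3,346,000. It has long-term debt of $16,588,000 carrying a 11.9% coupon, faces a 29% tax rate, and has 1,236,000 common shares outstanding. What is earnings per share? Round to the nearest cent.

Interest = $1,973,972.00, so EBT = $3,346,000 − $1,973,972.00 = $1,372,028.00.
After tax at 29%: net income = $1,372,028.00 × 0.71 = $974,139.88.
Per share: $974,139.88 / 1,236,000 shares = $0.79.

$0.79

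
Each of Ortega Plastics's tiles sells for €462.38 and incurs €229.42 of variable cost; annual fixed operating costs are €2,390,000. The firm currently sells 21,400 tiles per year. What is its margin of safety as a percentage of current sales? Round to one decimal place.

52.1%

Unit CM = price − variable cost = €462.38 − €229.42 = €232.96. Break-even units = €2,390,000 ÷ €232.96 = 10,259.27; break-even revenue = 10,259.27 × €462.38 = €4,743,682.18.
Current sales = 21,400 × €462.38 = €9,894,932.00.
Margin of safety = (€9,894,932.00 − €4,743,682.18) ÷ €9,894,932.00 = 52.1%.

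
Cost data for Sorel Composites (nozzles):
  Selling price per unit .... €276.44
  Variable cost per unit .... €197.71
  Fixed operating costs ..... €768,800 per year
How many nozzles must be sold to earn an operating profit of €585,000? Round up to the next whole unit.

Unit CM = price − variable cost = €276.44 − €197.71 = €78.73.
Required volume = (fixed costs + target profit) ÷ CM = (€768,800 + €585,000) ÷ €78.73 = 17,195.48, so 17,196 nozzles.

17,196 nozzles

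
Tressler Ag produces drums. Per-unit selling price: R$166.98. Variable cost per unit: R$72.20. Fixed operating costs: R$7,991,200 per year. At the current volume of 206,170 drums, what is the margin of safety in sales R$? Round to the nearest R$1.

Unit CM = price − variable cost = R$166.98 − R$72.20 = R$94.78. Break-even units = R$7,991,200 ÷ R$94.78 = 84,313.15; break-even revenue = 84,313.15 × R$166.98 = R$14,078,609.16.
Current sales = 206,170 × R$166.98 = R$34,426,266.60.
Margin of safety = R$34,426,266.60 − R$14,078,609.16 = R$20,347,657.

R$20,347,657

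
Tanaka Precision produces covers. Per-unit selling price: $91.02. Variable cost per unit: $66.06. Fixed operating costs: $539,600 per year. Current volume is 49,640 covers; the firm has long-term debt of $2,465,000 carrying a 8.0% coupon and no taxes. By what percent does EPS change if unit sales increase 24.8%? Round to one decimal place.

At 49,640 units, contribution = 49,640 × $24.96 = $1,239,014.40.
Subtracting fixed costs: EBIT = $1,239,014.40 − $539,600 = $699,414.40.
After interest of $197,200.00, pre-tax earnings = $502,214.40.
Degree of combined leverage = contribution ÷ (EBIT − I) = $1,239,014.40 ÷ $502,214.40 = 2.4671.
EPS therefore changes by 2.4671 × (+24.8%) = +61.2%.

+61.2%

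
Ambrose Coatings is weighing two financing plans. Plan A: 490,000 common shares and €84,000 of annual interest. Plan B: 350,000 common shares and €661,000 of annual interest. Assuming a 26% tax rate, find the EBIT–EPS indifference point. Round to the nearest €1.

Set EPS_A = EPS_B: (EBIT − €84,000)(1 − 0.26) ÷ 490,000 = (EBIT − €661,000)(1 − 0.26) ÷ 350,000.
Cancelling (1 − t) and cross-multiplying: 350,000·(EBIT − 84,000) = 490,000·(EBIT − 661,000).
EBIT × (490,000 − 350,000) = 661,000 × 490,000 − 84,000 × 350,000 = 294,490,000,000, so EBIT = 294,490,000,000 ÷ 140,000 = 2,103,500.00.

€2,103,500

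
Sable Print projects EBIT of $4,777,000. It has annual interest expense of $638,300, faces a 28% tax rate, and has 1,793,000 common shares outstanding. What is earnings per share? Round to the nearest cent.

$1.66

Interest = $638,300.00, so EBT = $4,777,000 − $638,300.00 = $4,138,700.00.
After tax at 28%: net income = $4,138,700.00 × 0.72 = $2,979,864.00.
EPS = $2,979,864.00 ÷ 1,793,000 = $1.66.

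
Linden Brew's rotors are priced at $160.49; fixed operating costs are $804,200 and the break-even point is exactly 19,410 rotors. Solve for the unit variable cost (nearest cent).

Contribution per unit must be FC / Q = $804,200 / 19,410 = $41.4323.
Variable cost per unit = $160.49 − $41.4323 = $119.06.

$119.06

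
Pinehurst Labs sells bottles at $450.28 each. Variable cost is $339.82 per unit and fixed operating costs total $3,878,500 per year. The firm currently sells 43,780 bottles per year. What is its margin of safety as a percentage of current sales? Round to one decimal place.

Each unit contributes $450.28 − $339.82 = $110.46. Break-even units = $3,878,500 ÷ $110.46 = 35,112.26; break-even revenue = 35,112.26 × $450.28 = $15,810,347.46.
Actual sales revenue = 43,780 × $450.28 = $19,713,258.40.
Margin of safety = ($19,713,258.40 − $15,810,347.46) ÷ $19,713,258.40 = 19.8%.

19.8%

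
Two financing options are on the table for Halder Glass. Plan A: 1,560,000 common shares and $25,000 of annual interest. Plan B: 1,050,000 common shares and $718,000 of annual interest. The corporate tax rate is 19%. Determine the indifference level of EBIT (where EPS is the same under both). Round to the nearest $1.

$2,144,765

Set EPS_A = EPS_B: (EBIT − $25,000)(1 − 0.19) ÷ 1,560,000 = (EBIT − $718,000)(1 − 0.19) ÷ 1,050,000.
The (1 − t) factor cancels: (EBIT − 25,000) × 1,050,000 = (EBIT − 718,000) × 1,560,000.
EBIT × (1,560,000 − 1,050,000) = 718,000 × 1,560,000 − 25,000 × 1,050,000 = 1,093,830,000,000, so EBIT = 1,093,830,000,000 ÷ 510,000 = 2,144,764.71.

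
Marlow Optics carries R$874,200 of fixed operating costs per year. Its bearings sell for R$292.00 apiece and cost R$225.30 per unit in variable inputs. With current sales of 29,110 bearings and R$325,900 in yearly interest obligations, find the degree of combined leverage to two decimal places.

2.62

Contribution at this volume is 29,110 × R$66.70 = R$1,941,637.00.
Operating income = contribution − fixed costs = R$1,941,637.00 − R$874,200 = R$1,067,437.00. Interest = R$325,900.00, so EBIT − I = R$741,537.00.
DCL = contribution ÷ (EBIT − I) = R$1,941,637.00 ÷ R$741,537.00 = 2.6184.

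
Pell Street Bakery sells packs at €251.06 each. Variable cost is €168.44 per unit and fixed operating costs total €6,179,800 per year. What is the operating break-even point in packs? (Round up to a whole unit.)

Each unit contributes €251.06 − €168.44 = €82.62.
Break-even Q = €6,179,800 / €82.62 = 74,797.87 → 74,798 packs.

74,798 packs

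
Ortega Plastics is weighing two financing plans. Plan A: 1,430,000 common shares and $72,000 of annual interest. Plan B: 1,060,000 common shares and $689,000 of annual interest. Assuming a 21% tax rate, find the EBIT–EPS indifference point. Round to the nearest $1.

At indifference, (EBIT − 72,000)(1 − t)/1,430,000 = (EBIT − 689,000)(1 − t)/1,060,000.
The (1 − t) factor cancels: (EBIT − 72,000) × 1,060,000 = (EBIT − 689,000) × 1,430,000.
Solving, EBIT = (689,000·1,430,000 − 72,000·1,060,000) / (1,430,000 − 1,060,000) = 908,950,000,000 / 370,000 = 2,456,621.62.

$2,456,622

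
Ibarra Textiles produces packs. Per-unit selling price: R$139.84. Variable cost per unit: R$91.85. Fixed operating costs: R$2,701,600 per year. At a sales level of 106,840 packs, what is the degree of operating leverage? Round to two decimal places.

At 106,840 units, contribution = 106,840 × R$47.99 = R$5,127,251.60.
Subtracting fixed costs: EBIT = R$5,127,251.60 − R$2,701,600 = R$2,425,651.60.
DOL = contribution ÷ EBIT = R$5,127,251.60 ÷ R$2,425,651.60 = 2.1138.

2.11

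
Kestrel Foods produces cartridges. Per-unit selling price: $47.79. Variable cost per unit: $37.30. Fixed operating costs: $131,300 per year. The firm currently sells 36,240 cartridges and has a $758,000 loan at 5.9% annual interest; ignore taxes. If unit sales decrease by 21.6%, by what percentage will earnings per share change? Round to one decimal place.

-40.2%

Total contribution margin = 36,240 × $10.49 = $380,157.60.
Operating income = contribution − fixed costs = $380,157.60 − $131,300 = $248,857.60.
After interest of $44,722.00, pre-tax earnings = $204,135.60.
Degree of combined leverage = contribution ÷ (EBIT − I) = $380,157.60 ÷ $204,135.60 = 1.8623.
%ΔEPS = DCL × %ΔSales = 1.8623 × -21.6% = -40.2%.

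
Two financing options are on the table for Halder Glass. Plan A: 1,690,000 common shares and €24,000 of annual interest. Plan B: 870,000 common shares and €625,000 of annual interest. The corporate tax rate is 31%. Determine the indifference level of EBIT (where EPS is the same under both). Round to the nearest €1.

Set EPS_A = EPS_B: (EBIT − €24,000)(1 − 0.31) ÷ 1,690,000 = (EBIT − €625,000)(1 − 0.31) ÷ 870,000.
The (1 − t) factor cancels: (EBIT − 24,000) × 870,000 = (EBIT − 625,000) × 1,690,000.
Solving, EBIT = (625,000·1,690,000 − 24,000·870,000) / (1,690,000 − 870,000) = 1,035,370,000,000 / 820,000 = 1,262,646.34.

€1,262,646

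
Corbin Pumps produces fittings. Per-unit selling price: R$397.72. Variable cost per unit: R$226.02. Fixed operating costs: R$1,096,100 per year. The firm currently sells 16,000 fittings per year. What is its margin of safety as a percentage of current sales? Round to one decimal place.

Each unit contributes R$397.72 − R$226.02 = R$171.70. Break-even units = R$1,096,100 ÷ R$171.70 = 6,383.81; break-even revenue = 6,383.81 × R$397.72 = R$2,538,968.50.
Current sales = 16,000 × R$397.72 = R$6,363,520.00.
Margin of safety = (R$6,363,520.00 − R$2,538,968.50) ÷ R$6,363,520.00 = 60.1%.

60.1%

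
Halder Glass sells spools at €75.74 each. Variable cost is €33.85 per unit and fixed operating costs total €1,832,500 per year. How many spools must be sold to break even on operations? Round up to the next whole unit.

43,746 spools

Unit CM = price − variable cost = €75.74 − €33.85 = €41.89.
Break-even volume = fixed costs ÷ CM per unit = €1,832,500 ÷ €41.89 = 43,745.52, so 43,746 spools.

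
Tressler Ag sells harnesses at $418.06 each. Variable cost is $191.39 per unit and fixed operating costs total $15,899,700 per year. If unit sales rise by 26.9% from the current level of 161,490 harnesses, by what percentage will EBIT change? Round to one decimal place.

+47.6%

Contribution at this volume is 161,490 × $226.67 = $36,604,938.30.
Subtracting fixed costs: EBIT = $36,604,938.30 − $15,899,700 = $20,705,238.30.
Degree of operating leverage = $36,604,938.30 / $20,705,238.30 = 1.7679.
%ΔEBIT = DOL × %ΔSales = 1.7679 × +26.9% = +47.6%.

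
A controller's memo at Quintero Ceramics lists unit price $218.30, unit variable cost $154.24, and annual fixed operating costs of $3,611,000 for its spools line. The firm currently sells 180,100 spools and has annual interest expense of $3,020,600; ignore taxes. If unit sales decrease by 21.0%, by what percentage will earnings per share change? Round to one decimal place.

Total contribution margin = 180,100 × $64.06 = $11,537,206.00.
EBIT = $11,537,206.00 − $3,611,000 = $7,926,206.00.
Interest = $3,020,600.00, so EBIT − I = $4,905,606.00.
DCL = total CM / (EBIT − I) = $11,537,206.00 / $4,905,606.00 = 2.3518.
EPS therefore changes by 2.3518 × (-21.0%) = -49.4%.

-49.4%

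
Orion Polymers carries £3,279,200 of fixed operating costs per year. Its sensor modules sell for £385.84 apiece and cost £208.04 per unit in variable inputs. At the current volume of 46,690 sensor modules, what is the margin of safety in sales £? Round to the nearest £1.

Contribution margin per unit = £385.84 − £208.04 = £177.80. Break-even units = £3,279,200 ÷ £177.80 = 18,443.19; break-even revenue = 18,443.19 × £385.84 = £7,116,122.20.
Actual sales revenue = 46,690 × £385.84 = £18,014,869.60.
Margin of safety = £18,014,869.60 − £7,116,122.20 = £10,898,747.

£10,898,747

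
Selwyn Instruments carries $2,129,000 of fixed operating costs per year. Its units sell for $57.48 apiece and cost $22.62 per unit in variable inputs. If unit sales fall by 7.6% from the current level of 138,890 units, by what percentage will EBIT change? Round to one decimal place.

-13.6%

Contribution at this volume is 138,890 × $34.86 = $4,841,705.40.
EBIT = $4,841,705.40 − $2,129,000 = $2,712,705.40.
So DOL = total CM / EBIT = $4,841,705.40 / $2,712,705.40 = 1.7848.
So EBIT moves 1.7848 × (-7.6%) = -13.6%.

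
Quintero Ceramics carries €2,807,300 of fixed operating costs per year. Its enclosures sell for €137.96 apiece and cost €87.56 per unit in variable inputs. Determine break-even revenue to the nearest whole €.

€7,684,427

CM per unit = €137.96 − €87.56 = €50.40; CM ratio = €50.40 / €137.96 = 0.3653.
Break-even revenue = fixed costs × price ÷ CM = €2,807,300 × €137.96 ÷ €50.40 = €7,684,427.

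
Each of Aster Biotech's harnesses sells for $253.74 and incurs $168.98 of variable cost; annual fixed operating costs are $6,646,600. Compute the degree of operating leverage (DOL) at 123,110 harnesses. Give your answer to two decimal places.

Total contribution margin = 123,110 × $84.76 = $10,434,803.60.
Operating income = contribution − fixed costs = $10,434,803.60 − $6,646,600 = $3,788,203.60.
DOL = contribution ÷ EBIT = $10,434,803.60 ÷ $3,788,203.60 = 2.7546.

2.75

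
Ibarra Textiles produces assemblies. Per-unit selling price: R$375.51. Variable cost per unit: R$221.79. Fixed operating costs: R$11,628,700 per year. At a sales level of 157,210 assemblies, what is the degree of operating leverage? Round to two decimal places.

At 157,210 units, contribution = 157,210 × R$153.72 = R$24,166,321.20.
EBIT = R$24,166,321.20 − R$11,628,700 = R$12,537,621.20.
So DOL = total CM / EBIT = R$24,166,321.20 / R$12,537,621.20 = 1.9275.

1.93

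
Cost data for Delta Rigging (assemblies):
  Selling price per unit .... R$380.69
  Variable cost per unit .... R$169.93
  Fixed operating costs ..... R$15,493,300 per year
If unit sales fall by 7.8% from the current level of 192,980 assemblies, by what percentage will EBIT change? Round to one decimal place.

-12.6%

Contribution at this volume is 192,980 × R$210.76 = R$40,672,464.80.
Subtracting fixed costs: EBIT = R$40,672,464.80 − R$15,493,300 = R$25,179,164.80.
DOL = contribution ÷ EBIT = R$40,672,464.80 ÷ R$25,179,164.80 = 1.6153.
So EBIT moves 1.6153 × (-7.8%) = -12.6%.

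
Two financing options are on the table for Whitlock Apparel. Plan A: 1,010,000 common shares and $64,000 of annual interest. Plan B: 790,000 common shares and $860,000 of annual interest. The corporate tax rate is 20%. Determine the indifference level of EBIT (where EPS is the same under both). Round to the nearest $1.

Set EPS_A = EPS_B: (EBIT − $64,000)(1 − 0.20) ÷ 1,010,000 = (EBIT − $860,000)(1 − 0.20) ÷ 790,000.
The (1 − t) factor cancels: (EBIT − 64,000) × 790,000 = (EBIT − 860,000) × 1,010,000.
Solving, EBIT = (860,000·1,010,000 − 64,000·790,000) / (1,010,000 − 790,000) = 818,040,000,000 / 220,000 = 3,718,363.64.

$3,718,364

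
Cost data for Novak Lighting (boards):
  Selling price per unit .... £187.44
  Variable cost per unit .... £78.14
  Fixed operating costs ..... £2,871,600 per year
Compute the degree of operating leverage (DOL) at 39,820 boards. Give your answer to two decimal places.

Total contribution margin = 39,820 × £109.30 = £4,352,326.00.
EBIT = £4,352,326.00 − £2,871,600 = £1,480,726.00.
So DOL = total CM / EBIT = £4,352,326.00 / £1,480,726.00 = 2.9393.

2.94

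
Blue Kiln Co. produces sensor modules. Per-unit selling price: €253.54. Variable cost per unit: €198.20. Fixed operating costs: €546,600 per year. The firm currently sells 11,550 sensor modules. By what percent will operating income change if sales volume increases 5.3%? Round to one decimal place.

Contribution at this volume is 11,550 × €55.34 = €639,177.00.
Operating income = contribution − fixed costs = €639,177.00 − €546,600 = €92,577.00.
DOL = contribution ÷ EBIT = €639,177.00 ÷ €92,577.00 = 6.9043.
%ΔEBIT = DOL × %ΔSales = 6.9043 × +5.3% = +36.6%.

+36.6%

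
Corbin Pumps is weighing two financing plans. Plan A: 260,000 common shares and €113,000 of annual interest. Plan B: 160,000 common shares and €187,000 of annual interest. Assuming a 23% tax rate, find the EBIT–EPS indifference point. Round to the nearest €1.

At indifference, (EBIT − 113,000)(1 − t)/260,000 = (EBIT − 187,000)(1 − t)/160,000.
Cancelling (1 − t) and cross-multiplying: 160,000·(EBIT − 113,000) = 260,000·(EBIT − 187,000).
EBIT × (260,000 − 160,000) = 187,000 × 260,000 − 113,000 × 160,000 = 30,540,000,000, so EBIT = 30,540,000,000 ÷ 100,000 = 305,400.00.

€305,400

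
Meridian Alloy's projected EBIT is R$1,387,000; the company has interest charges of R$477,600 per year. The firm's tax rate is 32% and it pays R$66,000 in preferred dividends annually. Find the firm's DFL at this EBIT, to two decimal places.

Interest = R$477,600.00.
Pre-tax preferred-dividend burden = R$66,000 ÷ (1 − 0.32) = R$97,058.82.
DFL = EBIT ÷ [EBIT − I − D_p/(1−t)] = R$1,387,000 ÷ [R$1,387,000 − R$477,600.00 − R$97,058.82] = R$1,387,000 ÷ R$812,341.18 = 1.7074.

1.71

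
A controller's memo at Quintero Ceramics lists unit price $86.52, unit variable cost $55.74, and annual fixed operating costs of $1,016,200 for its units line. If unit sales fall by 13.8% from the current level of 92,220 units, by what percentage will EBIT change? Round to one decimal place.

At 92,220 units, contribution = 92,220 × $30.78 = $2,838,531.60.
EBIT = $2,838,531.60 − $1,016,200 = $1,822,331.60.
So DOL = total CM / EBIT = $2,838,531.60 / $1,822,331.60 = 1.5576.
%ΔEBIT = DOL × %ΔSales = 1.5576 × -13.8% = -21.5%.

-21.5%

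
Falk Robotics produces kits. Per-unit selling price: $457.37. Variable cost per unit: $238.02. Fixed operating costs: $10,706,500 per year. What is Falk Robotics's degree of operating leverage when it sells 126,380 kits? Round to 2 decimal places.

Contribution at this volume is 126,380 × $219.35 = $27,721,453.00.
Operating income = contribution − fixed costs = $27,721,453.00 − $10,706,500 = $17,014,953.00.
So DOL = total CM / EBIT = $27,721,453.00 / $17,014,953.00 = 1.6292.

1.63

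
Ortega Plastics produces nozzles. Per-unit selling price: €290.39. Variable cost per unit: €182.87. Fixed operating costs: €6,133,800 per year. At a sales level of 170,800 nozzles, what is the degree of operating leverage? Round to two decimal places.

Contribution at this volume is 170,800 × €107.52 = €18,364,416.00.
EBIT = €18,364,416.00 − €6,133,800 = €12,230,616.00.
DOL = contribution ÷ EBIT = €18,364,416.00 ÷ €12,230,616.00 = 1.5015.

1.50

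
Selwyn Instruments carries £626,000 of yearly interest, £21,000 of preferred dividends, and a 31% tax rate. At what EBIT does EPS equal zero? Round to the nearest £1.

Grossing the preferred dividend up to pre-tax terms: £21,000 / (1 − 0.31) = £30,434.78.
Financial break-even EBIT = interest + D_p ÷ (1 − t) = £626,000 + £30,434.78 = £656,434.78.

£656,435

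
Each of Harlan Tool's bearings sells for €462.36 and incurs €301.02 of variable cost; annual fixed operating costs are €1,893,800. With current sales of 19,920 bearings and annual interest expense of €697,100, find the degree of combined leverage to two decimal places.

At 19,920 units, contribution = 19,920 × €161.34 = €3,213,892.80.
EBIT = €3,213,892.80 − €1,893,800 = €1,320,092.80. Interest = €697,100.00, so EBIT − I = €622,992.80.
DCL = contribution ÷ (EBIT − I) = €3,213,892.80 ÷ €622,992.80 = 5.1588.

5.16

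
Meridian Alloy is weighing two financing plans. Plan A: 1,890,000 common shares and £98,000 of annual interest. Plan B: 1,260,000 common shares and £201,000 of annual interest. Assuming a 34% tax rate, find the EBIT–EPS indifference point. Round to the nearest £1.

£407,000

At indifference, (EBIT − 98,000)(1 − t)/1,890,000 = (EBIT − 201,000)(1 − t)/1,260,000.
The (1 − t) factor cancels: (EBIT − 98,000) × 1,260,000 = (EBIT − 201,000) × 1,890,000.
EBIT × (1,890,000 − 1,260,000) = 201,000 × 1,890,000 − 98,000 × 1,260,000 = 256,410,000,000, so EBIT = 256,410,000,000 ÷ 630,000 = 407,000.00.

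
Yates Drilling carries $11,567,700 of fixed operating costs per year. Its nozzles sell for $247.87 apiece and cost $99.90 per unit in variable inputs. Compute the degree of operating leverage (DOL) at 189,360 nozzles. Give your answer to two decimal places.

1.70

Total contribution margin = 189,360 × $147.97 = $28,019,599.20.
EBIT = $28,019,599.20 − $11,567,700 = $16,451,899.20.
DOL = contribution ÷ EBIT = $28,019,599.20 ÷ $16,451,899.20 = 1.7031.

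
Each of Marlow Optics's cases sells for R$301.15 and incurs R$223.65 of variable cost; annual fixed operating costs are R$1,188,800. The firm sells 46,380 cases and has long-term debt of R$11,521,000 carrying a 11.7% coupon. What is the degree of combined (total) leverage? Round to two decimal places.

3.40

Contribution at this volume is 46,380 × R$77.50 = R$3,594,450.00.
EBIT = R$3,594,450.00 − R$1,188,800 = R$2,405,650.00. Interest = R$1,347,957.00.
DOL = R$3,594,450.00 ÷ R$2,405,650.00 = 1.4942; DFL = R$2,405,650.00 ÷ R$1,057,693.00 = 2.2744.
Combined leverage = 1.4942 × 2.2744 = 3.3984.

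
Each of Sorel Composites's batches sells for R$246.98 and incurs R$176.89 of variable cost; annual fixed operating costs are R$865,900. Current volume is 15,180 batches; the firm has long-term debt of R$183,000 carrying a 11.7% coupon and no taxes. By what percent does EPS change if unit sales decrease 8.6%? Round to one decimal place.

-51.8%

Total contribution margin = 15,180 × R$70.09 = R$1,063,966.20.
Subtracting fixed costs: EBIT = R$1,063,966.20 − R$865,900 = R$198,066.20.
After interest of R$21,411.00, pre-tax earnings = R$176,655.20.
Degree of combined leverage = contribution ÷ (EBIT − I) = R$1,063,966.20 ÷ R$176,655.20 = 6.0228.
%ΔEPS = DCL × %ΔSales = 6.0228 × -8.6% = -51.8%.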